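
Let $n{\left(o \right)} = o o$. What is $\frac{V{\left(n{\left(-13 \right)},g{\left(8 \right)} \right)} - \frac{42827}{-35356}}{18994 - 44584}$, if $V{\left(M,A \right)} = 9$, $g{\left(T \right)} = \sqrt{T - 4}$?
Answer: $- \frac{361031}{904760040} \approx -0.00039903$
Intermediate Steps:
$n{\left(o \right)} = o^{2}$
$g{\left(T \right)} = \sqrt{-4 + T}$
$\frac{V{\left(n{\left(-13 \right)},g{\left(8 \right)} \right)} - \frac{42827}{-35356}}{18994 - 44584} = \frac{9 - \frac{42827}{-35356}}{18994 - 44584} = \frac{9 - - \frac{42827}{35356}}{-25590} = \left(9 + \frac{42827}{35356}\right) \left(- \frac{1}{25590}\right) = \frac{361031}{35356} \left(- \frac{1}{25590}\right) = - \frac{361031}{904760040}$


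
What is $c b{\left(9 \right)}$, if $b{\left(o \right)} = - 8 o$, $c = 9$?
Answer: $-648$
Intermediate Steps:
$c b{\left(9 \right)} = 9 \left(\left(-8\right) 9\right) = 9 \left(-72\right) = -648$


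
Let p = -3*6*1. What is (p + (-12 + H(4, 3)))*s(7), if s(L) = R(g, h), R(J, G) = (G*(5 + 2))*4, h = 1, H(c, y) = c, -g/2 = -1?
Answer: -728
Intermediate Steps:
g = 2 (g = -2*(-1) = 2)
p = -18 (p = -18*1 = -18)
R(J, G) = 28*G (R(J, G) = (G*7)*4 = (7*G)*4 = 28*G)
s(L) = 28 (s(L) = 28*1 = 28)
(p + (-12 + H(4, 3)))*s(7) = (-18 + (-12 + 4))*28 = (-18 - 8)*28 = -26*28 = -728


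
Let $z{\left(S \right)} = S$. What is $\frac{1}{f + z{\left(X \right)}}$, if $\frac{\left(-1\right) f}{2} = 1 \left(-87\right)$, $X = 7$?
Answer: $\frac{1}{181} \approx 0.0055249$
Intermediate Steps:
$f = 174$ ($f = - 2 \cdot 1 \left(-87\right) = \left(-2\right) \left(-87\right) = 174$)
$\frac{1}{f + z{\left(X \right)}} = \frac{1}{174 + 7} = \frac{1}{181}$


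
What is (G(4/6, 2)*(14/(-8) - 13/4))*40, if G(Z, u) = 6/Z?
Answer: -1800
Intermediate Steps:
(G(4/6, 2)*(14/(-8) - 13/4))*40 = ((6/((4/6)))*(14/(-8) - 13/4))*40 = ((6/((4*(⅙))))*(14*(-⅛) - 13*¼))*40 = ((6/(⅔))*(-7/4 - 13/4))*40 = ((6*(3/2))*(-5))*40 = (9*(-5))*40 = -45*40 = -1800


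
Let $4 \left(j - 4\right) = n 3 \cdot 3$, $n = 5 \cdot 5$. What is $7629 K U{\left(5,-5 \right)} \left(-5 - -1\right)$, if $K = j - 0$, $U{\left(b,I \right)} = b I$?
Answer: $45964725$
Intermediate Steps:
$n = 25$
$U{\left(b,I \right)} = I b$
$j = \frac{241}{4}$ ($j = 4 + \frac{25 \cdot 3 \cdot 3}{4} = 4 + \frac{75 \cdot 3}{4} = 4 + \frac{1}{4} \cdot 225 = 4 + \frac{225}{4} = \frac{241}{4} \approx 60.25$)
$K = \frac{241}{4}$ ($K = \frac{241}{4} - 0 = \frac{241}{4} + 0 = \frac{241}{4} \approx 60.25$)
$7629 K U{\left(5,-5 \right)} \left(-5 - -1\right) = 7629 \frac{241 \left(\left(-5\right) 5\right)}{4} \left(-5 - -1\right) = 7629 \cdot \frac{241}{4} \left(-25\right) \left(-5 + 1\right) = 7629 \left(\left(- \frac{6025}{4}\right) \left(-4\right)\right) = 7629 \cdot 6025 = 45964725$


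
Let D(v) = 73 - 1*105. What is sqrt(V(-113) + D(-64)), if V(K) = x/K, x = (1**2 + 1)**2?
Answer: 2*I*sqrt(102265)/113 ≈ 5.66*I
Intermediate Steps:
D(v) = -32 (D(v) = 73 - 105 = -32)
x = 4 (x = (1 + 1)**2 = 2**2 = 4)
V(K) = 4/K
sqrt(V(-113) + D(-64)) = sqrt(4/(-113) - 32) = sqrt(4*(-1/113) - 32) = sqrt(-4/113 - 32) = sqrt(-3620/113) = 2*I*sqrt(102265)/113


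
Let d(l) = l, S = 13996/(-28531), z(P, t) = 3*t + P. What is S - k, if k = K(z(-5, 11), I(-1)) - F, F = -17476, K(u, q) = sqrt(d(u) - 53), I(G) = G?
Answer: -498621752/28531 - 5*I ≈ -17477.0 - 5.0*I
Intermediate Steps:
z(P, t) = P + 3*t
S = -13996/28531 (S = 13996*(-1/28531) = -13996/28531 ≈ -0.49055)
K(u, q) = sqrt(-53 + u) (K(u, q) = sqrt(u - 53) = sqrt(-53 + u))
k = 17476 + 5*I (k = sqrt(-53 + (-5 + 3*11)) - 1*(-17476) = sqrt(-53 + (-5 + 33)) + 17476 = sqrt(-53 + 28) + 17476 = sqrt(-25) + 17476 = 5*I + 17476 = 17476 + 5*I ≈ 17476.0 + 5.0*I)
S - k = -13996/28531 - (17476 + 5*I) = -13996/28531 + (-17476 - 5*I) = -498621752/28531 - 5*I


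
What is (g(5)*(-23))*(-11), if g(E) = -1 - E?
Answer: -1518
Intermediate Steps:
(g(5)*(-23))*(-11) = ((-1 - 1*5)*(-23))*(-11) = ((-1 - 5)*(-23))*(-11) = -6*(-23)*(-11) = 138*(-11) = -1518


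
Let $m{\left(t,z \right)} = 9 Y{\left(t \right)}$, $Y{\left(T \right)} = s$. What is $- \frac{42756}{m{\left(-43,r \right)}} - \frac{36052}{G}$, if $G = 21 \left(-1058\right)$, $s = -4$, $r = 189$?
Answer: $\frac{13211815}{11109} \approx 1189.3$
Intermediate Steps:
$Y{\left(T \right)} = -4$
$m{\left(t,z \right)} = -36$ ($m{\left(t,z \right)} = 9 \left(-4\right) = -36$)
$G = -22218$
$- \frac{42756}{m{\left(-43,r \right)}} - \frac{36052}{G} = - \frac{42756}{-36} - \frac{36052}{-22218} = \left(-42756\right) \left(- \frac{1}{36}\right) - - \frac{18026}{11109} = \frac{3563}{3} + \frac{18026}{11109} = \frac{13211815}{11109}$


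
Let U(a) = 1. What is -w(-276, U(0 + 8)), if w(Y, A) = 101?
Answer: -101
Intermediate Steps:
-w(-276, U(0 + 8)) = -1*101 = -101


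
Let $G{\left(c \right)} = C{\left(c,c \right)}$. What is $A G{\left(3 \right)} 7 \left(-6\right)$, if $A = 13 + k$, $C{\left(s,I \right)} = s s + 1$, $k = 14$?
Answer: $-11340$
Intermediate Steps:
$C{\left(s,I \right)} = 1 + s^{2}$ ($C{\left(s,I \right)} = s^{2} + 1 = 1 + s^{2}$)
$G{\left(c \right)} = 1 + c^{2}$
$A = 27$ ($A = 13 + 14 = 27$)
$A G{\left(3 \right)} 7 \left(-6\right) = 27 \left(1 + 3^{2}\right) 7 \left(-6\right) = 27 \left(1 + 9\right) 7 \left(-6\right) = 27 \cdot 10 \cdot 7 \left(-6\right) = 27 \cdot 70 \left(-6\right) = 27 \left(-420\right) = -11340$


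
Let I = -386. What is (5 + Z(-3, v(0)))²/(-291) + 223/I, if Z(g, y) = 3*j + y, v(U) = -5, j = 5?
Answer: -50581/37442 ≈ -1.3509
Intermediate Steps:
Z(g, y) = 15 + y (Z(g, y) = 3*5 + y = 15 + y)
(5 + Z(-3, v(0)))²/(-291) + 223/I = (5 + (15 - 5))²/(-291) + 223/(-386) = (5 + 10)²*(-1/291) + 223*(-1/386) = 15²*(-1/291) - 223/386 = 225*(-1/291) - 223/386 = -75/97 - 223/386 = -50581/37442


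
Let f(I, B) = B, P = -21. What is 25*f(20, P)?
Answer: -525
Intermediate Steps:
25*f(20, P) = 25*(-21) = -525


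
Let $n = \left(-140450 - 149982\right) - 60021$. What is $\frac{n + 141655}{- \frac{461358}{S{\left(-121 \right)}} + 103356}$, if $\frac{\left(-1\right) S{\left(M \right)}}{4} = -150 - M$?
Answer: $- \frac{12110284}{5763969} \approx -2.101$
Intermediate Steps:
$S{\left(M \right)} = 600 + 4 M$ ($S{\left(M \right)} = - 4 \left(-150 - M\right) = 600 + 4 M$)
$n = -350453$ ($n = -290432 - 60021 = -350453$)
$\frac{n + 141655}{- \frac{461358}{S{\left(-121 \right)}} + 103356} = \frac{-350453 + 141655}{- \frac{461358}{600 + 4 \left(-121\right)} + 103356} = - \frac{208798}{- \frac{461358}{600 - 484} + 103356} = - \frac{208798}{- \frac{461358}{116} + 103356} = - \frac{208798}{\left(-461358\right) \frac{1}{116} + 103356} = - \frac{208798}{- \frac{230679}{58} + 103356} = - \frac{208798}{\frac{5763969}{58}} = \left(-208798\right) \frac{58}{5763969} = - \frac{12110284}{5763969}$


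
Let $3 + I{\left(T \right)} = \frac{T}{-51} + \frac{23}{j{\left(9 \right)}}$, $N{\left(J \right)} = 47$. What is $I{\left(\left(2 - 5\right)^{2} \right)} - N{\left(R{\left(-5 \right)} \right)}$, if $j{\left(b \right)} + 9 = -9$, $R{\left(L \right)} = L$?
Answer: $- \frac{15745}{306} \approx -51.454$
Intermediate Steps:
$j{\left(b \right)} = -18$ ($j{\left(b \right)} = -9 - 9 = -18$)
$I{\left(T \right)} = - \frac{77}{18} - \frac{T}{51}$ ($I{\left(T \right)} = -3 + \left(\frac{T}{-51} + \frac{23}{-18}\right) = -3 + \left(T \left(- \frac{1}{51}\right) + 23 \left(- \frac{1}{18}\right)\right) = -3 - \left(\frac{23}{18} + \frac{T}{51}\right) = - \frac{77}{18} - \frac{T}{51}$)
$I{\left(\left(2 - 5\right)^{2} \right)} - N{\left(R{\left(-5 \right)} \right)} = \left(- \frac{77}{18} - \frac{\left(2 - 5\right)^{2}}{51}\right) - 47 = \left(- \frac{77}{18} - \frac{\left(-3\right)^{2}}{51}\right) - 47 = \left(- \frac{77}{18} - \frac{3}{17}\right) - 47 = - \frac{1363}{306} - 47 = - \frac{15745}{306}$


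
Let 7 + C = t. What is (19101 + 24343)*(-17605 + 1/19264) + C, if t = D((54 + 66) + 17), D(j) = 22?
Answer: -3683428998819/4816 ≈ -7.6483e+8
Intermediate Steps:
t = 22
C = 15 (C = -7 + 22 = 15)
(19101 + 24343)*(-17605 + 1/19264) + C = (19101 + 24343)*(-17605 + 1/19264) + 15 = 43444*(-17605 + 1/19264) + 15 = 43444*(-339142719/19264) + 15 = -3683429071059/4816 + 15 = -3683428998819/4816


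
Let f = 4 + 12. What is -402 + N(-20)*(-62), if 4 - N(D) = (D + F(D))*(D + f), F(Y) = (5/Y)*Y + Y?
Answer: 8030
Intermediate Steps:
f = 16
F(Y) = 5 + Y
N(D) = 4 - (5 + 2*D)*(16 + D) (N(D) = 4 - (D + (5 + D))*(D + 16) = 4 - (5 + 2*D)*(16 + D))
-402 + N(-20)*(-62) = -402 + (-76 - 37*(-20) - 2*(-20)²)*(-62) = -402 + (-76 + 740 - 2*400)*(-62) = -402 + (-76 + 740 - 800)*(-62) = -402 - 136*(-62) = -402 + 8432 = 8030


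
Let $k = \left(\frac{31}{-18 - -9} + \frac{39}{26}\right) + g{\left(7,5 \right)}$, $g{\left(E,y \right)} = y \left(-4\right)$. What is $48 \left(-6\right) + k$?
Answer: $- \frac{5579}{18} \approx -309.94$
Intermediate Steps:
$g{\left(E,y \right)} = - 4 y$
$k = - \frac{395}{18}$ ($k = \left(\frac{31}{-18 - -9} + \frac{39}{26}\right) - 20 = \left(\frac{31}{-18 + 9} + 39 \cdot \frac{1}{26}\right) - 20 = \left(\frac{31}{-9} + \frac{3}{2}\right) - 20 = \left(31 \left(- \frac{1}{9}\right) + \frac{3}{2}\right) - 20 = \left(- \frac{31}{9} + \frac{3}{2}\right) - 20 = - \frac{35}{18} - 20 = - \frac{395}{18} \approx -21.944$)
$48 \left(-6\right) + k = 48 \left(-6\right) - \frac{395}{18} = -288 - \frac{395}{18} = - \frac{5579}{18}$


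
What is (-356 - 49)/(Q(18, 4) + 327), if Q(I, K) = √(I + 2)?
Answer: -132435/106909 + 810*√5/106909 ≈ -1.2218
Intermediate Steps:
Q(I, K) = √(2 + I)
(-356 - 49)/(Q(18, 4) + 327) = (-356 - 49)/(√(2 + 18) + 327) = -405/(√20 + 327) = -405/(2*√5 + 327) = -405/(327 + 2*√5)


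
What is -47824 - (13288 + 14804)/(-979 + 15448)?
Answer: -230664516/4823 ≈ -47826.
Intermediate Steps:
-47824 - (13288 + 14804)/(-979 + 15448) = -47824 - 28092/14469 = -47824 - 1*9364/4823 = -47824 - 9364/4823 = -230664516/4823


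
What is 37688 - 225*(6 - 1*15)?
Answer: 39713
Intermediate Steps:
37688 - 225*(6 - 1*15) = 37688 - 225*(6 - 15) = 37688 - 225*(-9) = 37688 - 1*(-2025) = 37688 + 2025 = 39713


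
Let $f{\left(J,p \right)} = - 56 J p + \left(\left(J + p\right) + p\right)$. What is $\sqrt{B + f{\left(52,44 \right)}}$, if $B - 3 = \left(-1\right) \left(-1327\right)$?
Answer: $i \sqrt{126658} \approx 355.89 i$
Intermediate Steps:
$B = 1330$ ($B = 3 - -1327 = 3 + 1327 = 1330$)
$f{\left(J,p \right)} = J + 2 p - 56 J p$ ($f{\left(J,p \right)} = - 56 J p + \left(J + 2 p\right) = J + 2 p - 56 J p$)
$\sqrt{B + f{\left(52,44 \right)}} = \sqrt{1330 + \left(52 + 2 \cdot 44 - 2912 \cdot 44\right)} = \sqrt{1330 + \left(52 + 88 - 128128\right)} = \sqrt{1330 - 127988} = \sqrt{-126658} = i \sqrt{126658}$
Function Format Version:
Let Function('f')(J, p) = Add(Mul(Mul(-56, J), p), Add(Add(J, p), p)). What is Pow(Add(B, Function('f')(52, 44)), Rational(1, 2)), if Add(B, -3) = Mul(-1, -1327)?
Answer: Mul(I, Pow(126658, Rational(1, 2))) ≈ Mul(355.89, I)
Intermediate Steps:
B = 1330 (B = Add(3, Mul(-1, -1327)) = Add(3, 1327) = 1330)
Function('f')(J, p) = Add(J, Mul(2, p), Mul(-56, J, p)) (Function('f')(J, p) = Add(Mul(-56, J, p), Add(J, Mul(2, p))) = Add(J, Mul(2, p), Mul(-56, J, p)))
Pow(Add(B, Function('f')(52, 44)), Rational(1, 2)) = Pow(Add(1330, Add(52, Mul(2, 44), Mul(-56, 52, 44))), Rational(1, 2)) = Pow(Add(1330, Add(52, 88, -128128)), Rational(1, 2)) = Pow(Add(1330, -127988), Rational(1, 2)) = Pow(-126658, Rational(1, 2)) = Mul(I, Pow(126658, Rational(1, 2)))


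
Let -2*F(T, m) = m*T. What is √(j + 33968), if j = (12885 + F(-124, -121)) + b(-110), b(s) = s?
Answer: √39241 ≈ 198.09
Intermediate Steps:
F(T, m) = -T*m/2 (F(T, m) = -m*T/2 = -T*m/2)
j = 5273 (j = (12885 - ½*(-124)*(-121)) - 110 = (12885 - 7502) - 110 = 5383 - 110 = 5273)
√(j + 33968) = √(5273 + 33968) = √39241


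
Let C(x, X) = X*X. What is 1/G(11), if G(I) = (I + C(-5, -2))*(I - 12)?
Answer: -1/15 ≈ -0.066667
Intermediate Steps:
C(x, X) = X²
G(I) = (-12 + I)*(4 + I) (G(I) = (I + (-2)²)*(I - 12) = (I + 4)*(-12 + I) = (4 + I)*(-12 + I) = (-12 + I)*(4 + I))
1/G(11) = 1/(-48 + 11² - 8*11) = 1/(-48 + 121 - 88) = 1/(-15) = -1/15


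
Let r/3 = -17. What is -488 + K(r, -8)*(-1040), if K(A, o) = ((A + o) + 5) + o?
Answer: 63992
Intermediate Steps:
r = -51 (r = 3*(-17) = -51)
K(A, o) = 5 + A + 2*o (K(A, o) = (5 + A + o) + o = 5 + A + 2*o)
-488 + K(r, -8)*(-1040) = -488 + (5 - 51 + 2*(-8))*(-1040) = -488 + (5 - 51 - 16)*(-1040) = -488 - 62*(-1040) = -488 + 64480 = 63992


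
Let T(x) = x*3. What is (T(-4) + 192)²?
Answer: 32400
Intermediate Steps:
T(x) = 3*x
(T(-4) + 192)² = (3*(-4) + 192)² = (-12 + 192)² = 180² = 32400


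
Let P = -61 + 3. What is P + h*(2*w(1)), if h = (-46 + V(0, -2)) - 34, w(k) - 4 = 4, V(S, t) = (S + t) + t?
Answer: -1402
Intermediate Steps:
V(S, t) = S + 2*t
w(k) = 8 (w(k) = 4 + 4 = 8)
P = -58
h = -84 (h = (-46 + (0 + 2*(-2))) - 34 = (-46 + (0 - 4)) - 34 = (-46 - 4) - 34 = -50 - 34 = -84)
P + h*(2*w(1)) = -58 - 168*8 = -58 - 84*16 = -58 - 1344 = -1402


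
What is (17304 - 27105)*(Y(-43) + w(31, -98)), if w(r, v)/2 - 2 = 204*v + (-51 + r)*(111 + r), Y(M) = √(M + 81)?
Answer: 447513660 - 9801*√38 ≈ 4.4745e+8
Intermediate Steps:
Y(M) = √(81 + M)
w(r, v) = 4 + 408*v + 2*(-51 + r)*(111 + r) (w(r, v) = 4 + 2*(204*v + (-51 + r)*(111 + r)) = 4 + (408*v + 2*(-51 + r)*(111 + r)) = 4 + 408*v + 2*(-51 + r)*(111 + r))
(17304 - 27105)*(Y(-43) + w(31, -98)) = (17304 - 27105)*(√(81 - 43) + (-11318 + 2*31² + 120*31 + 408*(-98))) = -9801*(√38 + (-11318 + 2*961 + 3720 - 39984)) = -9801*(√38 + (-11318 + 1922 + 3720 - 39984)) = -9801*(√38 - 45660) = -9801*(-45660 + √38) = 447513660 - 9801*√38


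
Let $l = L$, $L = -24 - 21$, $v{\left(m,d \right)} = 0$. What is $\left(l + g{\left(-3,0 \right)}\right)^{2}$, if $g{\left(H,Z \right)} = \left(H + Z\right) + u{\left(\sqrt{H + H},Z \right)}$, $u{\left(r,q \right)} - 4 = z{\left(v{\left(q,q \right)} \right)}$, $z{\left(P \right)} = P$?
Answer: $1936$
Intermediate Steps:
$u{\left(r,q \right)} = 4$ ($u{\left(r,q \right)} = 4 + 0 = 4$)
$L = -45$
$g{\left(H,Z \right)} = 4 + H + Z$ ($g{\left(H,Z \right)} = \left(H + Z\right) + 4 = 4 + H + Z$)
$l = -45$
$\left(l + g{\left(-3,0 \right)}\right)^{2} = \left(-45 + \left(4 - 3 + 0\right)\right)^{2} = \left(-45 + 1\right)^{2} = \left(-44\right)^{2} = 1936$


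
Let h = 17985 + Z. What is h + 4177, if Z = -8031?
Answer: 14131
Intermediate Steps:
h = 9954 (h = 17985 - 8031 = 9954)
h + 4177 = 9954 + 4177 = 14131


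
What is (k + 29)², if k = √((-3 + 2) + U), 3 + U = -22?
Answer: (29 + I*√26)² ≈ 815.0 + 295.74*I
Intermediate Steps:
U = -25 (U = -3 - 22 = -25)
k = I*√26 (k = √((-3 + 2) - 25) = √(-1 - 25) = √(-26) = I*√26 ≈ 5.099*I)
(k + 29)² = (I*√26 + 29)² = (29 + I*√26)²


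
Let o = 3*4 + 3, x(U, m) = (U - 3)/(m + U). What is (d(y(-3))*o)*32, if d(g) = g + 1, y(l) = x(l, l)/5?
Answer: 576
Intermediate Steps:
x(U, m) = (-3 + U)/(U + m)
o = 15 (o = 12 + 3 = 15)
y(l) = (-3 + l)/(10*l) (y(l) = ((-3 + l)/(l + l))/5 = ((-3 + l)/((2*l)))*(⅕) = ((1/(2*l))*(-3 + l))*(⅕) = ((-3 + l)/(2*l))*(⅕) = (-3 + l)/(10*l))
d(g) = 1 + g
(d(y(-3))*o)*32 = ((1 + (⅒)*(-3 - 3)/(-3))*15)*32 = ((1 + (⅒)*(-⅓)*(-6))*15)*32 = ((1 + ⅕)*15)*32 = ((6/5)*15)*32 = 18*32 = 576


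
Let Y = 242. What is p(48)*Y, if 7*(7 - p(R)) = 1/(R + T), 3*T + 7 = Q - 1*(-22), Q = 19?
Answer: 1054999/623 ≈ 1693.4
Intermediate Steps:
T = 34/3 (T = -7/3 + (19 - 1*(-22))/3 = -7/3 + (19 + 22)/3 = -7/3 + (⅓)*41 = -7/3 + 41/3 = 34/3 ≈ 11.333)
p(R) = 7 - 1/(7*(34/3 + R)) (p(R) = 7 - 1/(7*(R + 34/3)) = 7 - 1/(7*(34/3 + R)))
p(48)*Y = ((1663 + 147*48)/(7*(34 + 3*48)))*242 = ((1663 + 7056)/(7*(34 + 144)))*242 = ((⅐)*8719/178)*242 = ((⅐)*(1/178)*8719)*242 = (8719/1246)*242 = 1054999/623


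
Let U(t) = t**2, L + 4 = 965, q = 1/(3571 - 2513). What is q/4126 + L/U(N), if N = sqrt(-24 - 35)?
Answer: -4195060929/257553172 ≈ -16.288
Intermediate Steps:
q = 1/1058 ≈ 0.00094518
L = 961 (L = -4 + 965 = 961)
N = I*sqrt(59) (N = sqrt(-59) = I*sqrt(59) ≈ 7.6811*I)
q/4126 + L/U(N) = (1/1058)/4126 + 961/((I*sqrt(59))**2) = (1/1058)*(1/4126) + 961/(-59) = 1/4365308 + 961*(-1/59) = 1/4365308 - 961/59 = -4195060929/257553172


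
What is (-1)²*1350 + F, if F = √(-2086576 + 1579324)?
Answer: 1350 + 2*I*√126813 ≈ 1350.0 + 712.22*I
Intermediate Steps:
F = 2*I*√126813 (F = √(-507252) = 2*I*√126813 ≈ 712.22*I)
(-1)²*1350 + F = (-1)²*1350 + 2*I*√126813 = 1*1350 + 2*I*√126813 = 1350 + 2*I*√126813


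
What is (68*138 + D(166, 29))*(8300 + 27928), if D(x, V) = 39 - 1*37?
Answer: 340036008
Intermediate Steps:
D(x, V) = 2 (D(x, V) = 39 - 37 = 2)
(68*138 + D(166, 29))*(8300 + 27928) = (68*138 + 2)*(8300 + 27928) = (9384 + 2)*36228 = 9386*36228 = 340036008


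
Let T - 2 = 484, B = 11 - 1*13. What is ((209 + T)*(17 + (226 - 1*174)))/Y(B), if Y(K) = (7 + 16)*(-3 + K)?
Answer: -417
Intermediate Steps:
B = -2 (B = 11 - 13 = -2)
T = 486 (T = 2 + 484 = 486)
Y(K) = -69 + 23*K (Y(K) = 23*(-3 + K) = -69 + 23*K)
((209 + T)*(17 + (226 - 1*174)))/Y(B) = ((209 + 486)*(17 + (226 - 1*174)))/(-69 + 23*(-2)) = (695*(17 + (226 - 174)))/(-69 - 46) = (695*(17 + 52))/(-115) = (695*69)*(-1/115) = 47955*(-1/115) = -417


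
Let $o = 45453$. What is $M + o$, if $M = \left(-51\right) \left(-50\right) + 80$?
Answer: $48083$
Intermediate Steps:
$M = 2630$ ($M = 2550 + 80 = 2630$)
$M + o = 2630 + 45453 = 48083$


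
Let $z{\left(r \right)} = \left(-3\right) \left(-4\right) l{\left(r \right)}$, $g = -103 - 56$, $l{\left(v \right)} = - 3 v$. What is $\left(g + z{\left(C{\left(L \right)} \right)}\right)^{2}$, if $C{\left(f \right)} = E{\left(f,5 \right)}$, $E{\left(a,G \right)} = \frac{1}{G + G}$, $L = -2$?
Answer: $\frac{660969}{25} \approx 26439.0$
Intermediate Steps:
$E{\left(a,G \right)} = \frac{1}{2 G}$
$g = -159$ ($g = -103 - 56 = -159$)
$C{\left(f \right)} = \frac{1}{10}$ ($C{\left(f \right)} = \frac{1}{2 \cdot 5} = \frac{1}{2} \cdot \frac{1}{5} = \frac{1}{10}$)
$z{\left(r \right)} = - 36 r$ ($z{\left(r \right)} = \left(-3\right) \left(-4\right) \left(- 3 r\right) = 12 \left(- 3 r\right) = - 36 r$)
$\left(g + z{\left(C{\left(L \right)} \right)}\right)^{2} = \left(-159 - \frac{18}{5}\right)^{2} = \left(- \frac{813}{5}\right)^{2} = \frac{660969}{25}$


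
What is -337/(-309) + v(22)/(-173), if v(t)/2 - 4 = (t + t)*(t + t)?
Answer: -1140619/53457 ≈ -21.337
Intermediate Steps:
v(t) = 8 + 8*t² (v(t) = 8 + 2*((t + t)*(t + t)) = 8 + 2*((2*t)*(2*t)) = 8 + 2*(4*t²) = 8 + 8*t²)
-337/(-309) + v(22)/(-173) = -337/(-309) + (8 + 8*22²)/(-173) = -337*(-1/309) + (8 + 8*484)*(-1/173) = 337/309 + (8 + 3872)*(-1/173) = 337/309 + 3880*(-1/173) = 337/309 - 3880/173 = -1140619/53457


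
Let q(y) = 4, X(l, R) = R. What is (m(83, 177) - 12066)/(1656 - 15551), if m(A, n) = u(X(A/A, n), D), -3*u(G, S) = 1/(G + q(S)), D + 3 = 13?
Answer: 935977/1077855 ≈ 0.86837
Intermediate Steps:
D = 10 (D = -3 + 13 = 10)
u(G, S) = -1/(3*(4 + G)) (u(G, S) = -1/(3*(G + 4)) = -1/(3*(4 + G)))
m(A, n) = -1/(12 + 3*n)
(m(83, 177) - 12066)/(1656 - 15551) = (-1/(12 + 3*177) - 12066)/(1656 - 15551) = (-1/(12 + 531) - 12066)/(-13895) = (-1/543 - 12066)*(-1/13895) = -6551839/543*(-1/13895) = 935977/1077855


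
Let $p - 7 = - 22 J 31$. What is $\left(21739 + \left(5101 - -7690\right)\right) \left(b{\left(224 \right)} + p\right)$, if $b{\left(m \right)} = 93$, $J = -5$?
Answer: $121200300$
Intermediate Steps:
$p = 3417$ ($p = 7 + \left(-22\right) \left(-5\right) 31 = 7 + 110 \cdot 31 = 7 + 3410 = 3417$)
$\left(21739 + \left(5101 - -7690\right)\right) \left(b{\left(224 \right)} + p\right) = \left(21739 + \left(5101 - -7690\right)\right) \left(93 + 3417\right) = \left(21739 + \left(5101 + 7690\right)\right) 3510 = \left(21739 + 12791\right) 3510 = 34530 \cdot 3510 = 121200300$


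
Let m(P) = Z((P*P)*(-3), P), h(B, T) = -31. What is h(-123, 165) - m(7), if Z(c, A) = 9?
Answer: -40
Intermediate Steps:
m(P) = 9
h(-123, 165) - m(7) = -31 - 1*9 = -31 - 9 = -40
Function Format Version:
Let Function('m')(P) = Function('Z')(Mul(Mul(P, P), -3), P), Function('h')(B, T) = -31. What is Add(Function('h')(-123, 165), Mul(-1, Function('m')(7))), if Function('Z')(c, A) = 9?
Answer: -40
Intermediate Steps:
Function('m')(P) = 9
Add(Function('h')(-123, 165), Mul(-1, Function('m')(7))) = Add(-31, Mul(-1, 9)) = Add(-31, -9) = -40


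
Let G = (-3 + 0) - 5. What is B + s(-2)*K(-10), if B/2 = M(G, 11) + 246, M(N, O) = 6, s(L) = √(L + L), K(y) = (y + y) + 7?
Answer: 504 - 26*I ≈ 504.0 - 26.0*I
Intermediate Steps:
G = -8 (G = -3 - 5 = -8)
K(y) = 7 + 2*y (K(y) = 2*y + 7 = 7 + 2*y)
s(L) = √2*√L (s(L) = √(2*L) = √2*√L)
B = 504 (B = 2*(6 + 246) = 2*252 = 504)
B + s(-2)*K(-10) = 504 + (√2*√(-2))*(7 + 2*(-10)) = 504 + (√2*(I*√2))*(7 - 20) = 504 + (2*I)*(-13) = 504 - 26*I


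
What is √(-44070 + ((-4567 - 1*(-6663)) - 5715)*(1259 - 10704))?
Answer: √34137385 ≈ 5842.7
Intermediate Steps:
√(-44070 + ((-4567 - 1*(-6663)) - 5715)*(1259 - 10704)) = √(-44070 + ((-4567 + 6663) - 5715)*(-9445)) = √(-44070 + (2096 - 5715)*(-9445)) = √(-44070 - 3619*(-9445)) = √(-44070 + 34181455) = √34137385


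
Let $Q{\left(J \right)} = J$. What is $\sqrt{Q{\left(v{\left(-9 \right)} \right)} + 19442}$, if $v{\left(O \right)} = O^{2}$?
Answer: $\sqrt{19523} \approx 139.72$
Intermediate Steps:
$\sqrt{Q{\left(v{\left(-9 \right)} \right)} + 19442} = \sqrt{\left(-9\right)^{2} + 19442} = \sqrt{81 + 19442} = \sqrt{19523}$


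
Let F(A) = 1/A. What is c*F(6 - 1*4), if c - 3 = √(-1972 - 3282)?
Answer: 3/2 + I*√5254/2 ≈ 1.5 + 36.242*I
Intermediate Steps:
c = 3 + I*√5254 (c = 3 + √(-1972 - 3282) = 3 + √(-5254) = 3 + I*√5254 ≈ 3.0 + 72.484*I)
c*F(6 - 1*4) = (3 + I*√5254)/(6 - 1*4) = (3 + I*√5254)/(6 - 4) = (3 + I*√5254)/2 = (3 + I*√5254)*(½) = 3/2 + I*√5254/2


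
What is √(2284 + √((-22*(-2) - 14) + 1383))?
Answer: √(2284 + 3*√157) ≈ 48.183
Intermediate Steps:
√(2284 + √((-22*(-2) - 14) + 1383)) = √(2284 + √((44 - 14) + 1383)) = √(2284 + √(30 + 1383)) = √(2284 + √1413) = √(2284 + 3*√157)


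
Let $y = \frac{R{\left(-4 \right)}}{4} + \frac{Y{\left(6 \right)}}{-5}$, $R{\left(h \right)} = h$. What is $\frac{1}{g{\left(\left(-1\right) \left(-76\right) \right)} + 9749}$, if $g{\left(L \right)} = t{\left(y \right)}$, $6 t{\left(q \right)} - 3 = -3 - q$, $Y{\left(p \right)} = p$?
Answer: $\frac{30}{292481} \approx 0.00010257$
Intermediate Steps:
$y = - \frac{11}{5}$ ($y = - \frac{4}{4} + \frac{6}{-5} = \left(-4\right) \frac{1}{4} + 6 \left(- \frac{1}{5}\right) = -1 - \frac{6}{5} = - \frac{11}{5} \approx -2.2$)
$t{\left(q \right)} = - \frac{q}{6}$ ($t{\left(q \right)} = \frac{1}{2} + \frac{-3 - q}{6} = \frac{1}{2} - \left(\frac{1}{2} + \frac{q}{6}\right) = - \frac{q}{6}$)
$g{\left(L \right)} = \frac{11}{30}$ ($g{\left(L \right)} = \left(- \frac{1}{6}\right) \left(- \frac{11}{5}\right) = \frac{11}{30}$)
$\frac{1}{g{\left(\left(-1\right) \left(-76\right) \right)} + 9749} = \frac{1}{\frac{11}{30} + 9749} = \frac{1}{\frac{292481}{30}} = \frac{30}{292481}$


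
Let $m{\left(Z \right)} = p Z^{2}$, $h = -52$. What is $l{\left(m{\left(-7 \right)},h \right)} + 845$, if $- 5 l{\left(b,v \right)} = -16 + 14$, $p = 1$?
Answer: $\frac{4227}{5} \approx 845.4$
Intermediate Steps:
$m{\left(Z \right)} = Z^{2}$ ($m{\left(Z \right)} = 1 Z^{2} = Z^{2}$)
$l{\left(b,v \right)} = \frac{2}{5}$ ($l{\left(b,v \right)} = - \frac{-16 + 14}{5} = \left(- \frac{1}{5}\right) \left(-2\right) = \frac{2}{5}$)
$l{\left(m{\left(-7 \right)},h \right)} + 845 = \frac{2}{5} + 845 = \frac{4227}{5}$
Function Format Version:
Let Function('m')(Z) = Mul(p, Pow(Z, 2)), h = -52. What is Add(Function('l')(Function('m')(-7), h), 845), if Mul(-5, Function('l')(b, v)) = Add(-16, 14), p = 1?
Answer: Rational(4227, 5) ≈ 845.40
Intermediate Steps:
Function('m')(Z) = Pow(Z, 2) (Function('m')(Z) = Mul(1, Pow(Z, 2)) = Pow(Z, 2))
Function('l')(b, v) = Rational(2, 5) (Function('l')(b, v) = Mul(Rational(-1, 5), Add(-16, 14)) = Mul(Rational(-1, 5), -2) = Rational(2, 5))
Add(Function('l')(Function('m')(-7), h), 845) = Add(Rational(2, 5), 845) = Rational(4227, 5)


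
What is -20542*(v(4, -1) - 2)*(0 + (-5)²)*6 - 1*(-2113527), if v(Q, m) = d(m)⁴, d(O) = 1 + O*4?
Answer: -241309173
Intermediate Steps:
d(O) = 1 + 4*O
v(Q, m) = (1 + 4*m)⁴
-20542*(v(4, -1) - 2)*(0 + (-5)²)*6 - 1*(-2113527) = -20542*((1 + 4*(-1))⁴ - 2)*(0 + (-5)²)*6 - 1*(-2113527) = -20542*((1 - 4)⁴ - 2)*(0 + 25)*6 + 2113527 = -20542*((-3)⁴ - 2)*25*6 + 2113527 = -20542*(81 - 2)*150 + 2113527 = -1622818*150 + 2113527 = -20542*11850 + 2113527 = -243422700 + 2113527 = -241309173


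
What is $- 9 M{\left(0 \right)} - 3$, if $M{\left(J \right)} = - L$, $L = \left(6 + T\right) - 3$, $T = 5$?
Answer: $69$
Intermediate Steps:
$L = 8$ ($L = \left(6 + 5\right) - 3 = 11 - 3 = 8$)
$M{\left(J \right)} = -8$ ($M{\left(J \right)} = \left(-1\right) 8 = -8$)
$- 9 M{\left(0 \right)} - 3 = \left(-9\right) \left(-8\right) - 3 = 72 - 3 = 69$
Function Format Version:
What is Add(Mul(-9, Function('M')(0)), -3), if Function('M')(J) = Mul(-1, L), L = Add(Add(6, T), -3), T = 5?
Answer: 69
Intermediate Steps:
L = 8 (L = Add(Add(6, 5), -3) = Add(11, -3) = 8)
Function('M')(J) = -8 (Function('M')(J) = Mul(-1, 8) = -8)
Add(Mul(-9, Function('M')(0)), -3) = Add(Mul(-9, -8), -3) = Add(72, -3) = 69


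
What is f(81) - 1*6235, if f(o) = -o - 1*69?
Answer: -6385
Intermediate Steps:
f(o) = -69 - o (f(o) = -o - 69 = -69 - o)
f(81) - 1*6235 = (-69 - 1*81) - 1*6235 = (-69 - 81) - 6235 = -150 - 6235 = -6385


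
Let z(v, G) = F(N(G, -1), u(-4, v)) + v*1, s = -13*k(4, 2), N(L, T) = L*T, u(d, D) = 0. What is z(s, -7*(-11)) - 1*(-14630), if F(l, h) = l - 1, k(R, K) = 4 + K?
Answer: 14474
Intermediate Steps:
F(l, h) = -1 + l
s = -78 (s = -13*(4 + 2) = -13*6 = -78)
z(v, G) = -1 + v - G (z(v, G) = (-1 + G*(-1)) + v*1 = (-1 - G) + v = -1 + v - G)
z(s, -7*(-11)) - 1*(-14630) = (-1 - 78 - (-7)*(-11)) - 1*(-14630) = (-1 - 78 - 1*77) + 14630 = (-1 - 78 - 77) + 14630 = -156 + 14630 = 14474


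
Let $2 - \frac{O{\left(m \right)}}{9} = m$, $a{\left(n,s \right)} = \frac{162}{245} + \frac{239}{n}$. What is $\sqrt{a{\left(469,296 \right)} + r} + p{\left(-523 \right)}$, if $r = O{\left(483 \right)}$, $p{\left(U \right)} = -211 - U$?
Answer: $312 + \frac{2 i \sqrt{5949710215}}{2345} \approx 312.0 + 65.786 i$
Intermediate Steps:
$a{\left(n,s \right)} = \frac{162}{245} + \frac{239}{n}$ ($a{\left(n,s \right)} = 162 \cdot \frac{1}{245} + \frac{239}{n} = \frac{162}{245} + \frac{239}{n}$)
$O{\left(m \right)} = 18 - 9 m$
$r = -4329$ ($r = 18 - 4347 = -4329$)
$\sqrt{a{\left(469,296 \right)} + r} + p{\left(-523 \right)} = \sqrt{\left(\frac{162}{245} + \frac{239}{469}\right) - 4329} - -312 = \sqrt{\left(\frac{162}{245} + 239 \cdot \frac{1}{469}\right) - 4329} + \left(-211 + 523\right) = \sqrt{\left(\frac{162}{245} + \frac{239}{469}\right) - 4329} + 312 = \sqrt{\frac{19219}{16415} - 4329} + 312 = \sqrt{- \frac{71041316}{16415}} + 312 = \frac{2 i \sqrt{5949710215}}{2345} + 312 = 312 + \frac{2 i \sqrt{5949710215}}{2345}$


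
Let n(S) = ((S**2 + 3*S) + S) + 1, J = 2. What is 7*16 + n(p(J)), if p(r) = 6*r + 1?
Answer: 334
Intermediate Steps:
p(r) = 1 + 6*r
n(S) = 1 + S**2 + 4*S (n(S) = (S**2 + 4*S) + 1 = 1 + S**2 + 4*S)
7*16 + n(p(J)) = 7*16 + (1 + (1 + 6*2)**2 + 4*(1 + 6*2)) = 112 + (1 + (1 + 12)**2 + 4*(1 + 12)) = 112 + (1 + 13**2 + 4*13) = 112 + (1 + 169 + 52) = 112 + 222 = 334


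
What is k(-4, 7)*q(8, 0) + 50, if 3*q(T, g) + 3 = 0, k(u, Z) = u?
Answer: 54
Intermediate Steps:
q(T, g) = -1 (q(T, g) = -1 + (⅓)*0 = -1 + 0 = -1)
k(-4, 7)*q(8, 0) + 50 = -4*(-1) + 50 = 4 + 50 = 54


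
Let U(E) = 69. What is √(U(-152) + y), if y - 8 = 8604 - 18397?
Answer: 2*I*√2429 ≈ 98.57*I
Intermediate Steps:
y = -9785 (y = 8 + (8604 - 18397) = 8 - 9793 = -9785)
√(U(-152) + y) = √(69 - 9785) = √(-9716) = 2*I*√2429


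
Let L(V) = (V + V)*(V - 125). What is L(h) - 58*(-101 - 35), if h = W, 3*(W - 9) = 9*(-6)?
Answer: 10300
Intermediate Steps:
W = -9 (W = 9 + (9*(-6))/3 = 9 + (1/3)*(-54) = 9 - 18 = -9)
h = -9
L(V) = 2*V*(-125 + V) (L(V) = (2*V)*(-125 + V) = 2*V*(-125 + V))
L(h) - 58*(-101 - 35) = 2*(-9)*(-125 - 9) - 58*(-101 - 35) = 2*(-9)*(-134) - 58*(-136) = 2412 - 1*(-7888) = 2412 + 7888 = 10300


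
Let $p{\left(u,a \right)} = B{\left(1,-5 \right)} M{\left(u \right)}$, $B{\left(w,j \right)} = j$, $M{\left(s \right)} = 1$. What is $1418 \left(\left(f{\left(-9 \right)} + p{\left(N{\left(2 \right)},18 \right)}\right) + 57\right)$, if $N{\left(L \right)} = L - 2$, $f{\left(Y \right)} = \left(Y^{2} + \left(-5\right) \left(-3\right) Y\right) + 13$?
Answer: $15598$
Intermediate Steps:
$f{\left(Y \right)} = 13 + Y^{2} + 15 Y$ ($f{\left(Y \right)} = \left(Y^{2} + 15 Y\right) + 13 = 13 + Y^{2} + 15 Y$)
$N{\left(L \right)} = -2 + L$
$p{\left(u,a \right)} = -5$ ($p{\left(u,a \right)} = \left(-5\right) 1 = -5$)
$1418 \left(\left(f{\left(-9 \right)} + p{\left(N{\left(2 \right)},18 \right)}\right) + 57\right) = 1418 \left(\left(\left(13 + \left(-9\right)^{2} + 15 \left(-9\right)\right) - 5\right) + 57\right) = 1418 \left(\left(\left(13 + 81 - 135\right) - 5\right) + 57\right) = 1418 \left(\left(-41 - 5\right) + 57\right) = 1418 \left(-46 + 57\right) = 1418 \cdot 11 = 15598$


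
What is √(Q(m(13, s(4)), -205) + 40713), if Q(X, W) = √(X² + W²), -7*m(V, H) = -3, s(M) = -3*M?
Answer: √(1994937 + 7*√2059234)/7 ≈ 202.28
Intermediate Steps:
m(V, H) = 3/7 (m(V, H) = -⅐*(-3) = 3/7)
Q(X, W) = √(W² + X²)
√(Q(m(13, s(4)), -205) + 40713) = √(√((-205)² + (3/7)²) + 40713) = √(√(42025 + 9/49) + 40713) = √(√(2059234/49) + 40713) = √(√2059234/7 + 40713) = √(40713 + √2059234/7)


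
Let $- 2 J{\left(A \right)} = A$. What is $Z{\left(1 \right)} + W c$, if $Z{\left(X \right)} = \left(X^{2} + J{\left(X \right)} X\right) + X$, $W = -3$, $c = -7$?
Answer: $\frac{45}{2} \approx 22.5$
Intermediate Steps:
$J{\left(A \right)} = - \frac{A}{2}$
$Z{\left(X \right)} = X + \frac{X^{2}}{2}$ ($Z{\left(X \right)} = \left(X^{2} + - \frac{X}{2} X\right) + X = \left(X^{2} - \frac{X^{2}}{2}\right) + X = \frac{X^{2}}{2} + X = X + \frac{X^{2}}{2}$)
$Z{\left(1 \right)} + W c = \frac{1}{2} \cdot 1 \left(2 + 1\right) - -21 = \frac{1}{2} \cdot 1 \cdot 3 + 21 = \frac{3}{2} + 21 = \frac{45}{2}$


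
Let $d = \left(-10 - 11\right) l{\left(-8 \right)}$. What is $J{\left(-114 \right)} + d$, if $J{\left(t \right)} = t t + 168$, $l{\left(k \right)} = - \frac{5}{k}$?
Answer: $\frac{105207}{8} \approx 13151.0$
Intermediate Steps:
$d = - \frac{105}{8}$ ($d = \left(-10 - 11\right) \left(- \frac{5}{-8}\right) = - 21 \left(\left(-5\right) \left(- \frac{1}{8}\right)\right) = \left(-21\right) \frac{5}{8} = - \frac{105}{8} \approx -13.125$)
$J{\left(t \right)} = 168 + t^{2}$ ($J{\left(t \right)} = t^{2} + 168 = 168 + t^{2}$)
$J{\left(-114 \right)} + d = \left(168 + \left(-114\right)^{2}\right) - \frac{105}{8} = \left(168 + 12996\right) - \frac{105}{8} = 13164 - \frac{105}{8} = \frac{105207}{8}$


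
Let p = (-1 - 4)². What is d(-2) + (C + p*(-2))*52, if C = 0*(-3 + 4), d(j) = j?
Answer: -2602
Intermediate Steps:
C = 0 (C = 0*1 = 0)
p = 25 (p = (-5)² = 25)
d(-2) + (C + p*(-2))*52 = -2 + (0 + 25*(-2))*52 = -2 + (0 - 50)*52 = -2 - 50*52 = -2 - 2600 = -2602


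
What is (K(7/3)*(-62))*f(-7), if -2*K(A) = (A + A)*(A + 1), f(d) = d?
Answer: -30380/9 ≈ -3375.6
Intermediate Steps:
K(A) = -A*(1 + A) (K(A) = -(A + A)*(A + 1)/2 = -2*A*(1 + A)/2 = -A*(1 + A))
(K(7/3)*(-62))*f(-7) = (-7/3*(1 + 7/3)*(-62))*(-7) = (-7*(1/3)*(1 + 7*(1/3))*(-62))*(-7) = (-1*7/3*(1 + 7/3)*(-62))*(-7) = (-1*7/3*10/3*(-62))*(-7) = -70/9*(-62)*(-7) = (4340/9)*(-7) = -30380/9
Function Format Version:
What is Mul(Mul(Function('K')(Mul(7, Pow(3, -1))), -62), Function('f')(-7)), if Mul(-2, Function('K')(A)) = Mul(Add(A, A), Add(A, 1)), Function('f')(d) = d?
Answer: Rational(-30380, 9) ≈ -3375.6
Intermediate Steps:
Function('K')(A) = Mul(-1, A, Add(1, A)) (Function('K')(A) = Mul(Rational(-1, 2), Mul(Add(A, A), Add(A, 1))) = Mul(Rational(-1, 2), Mul(Mul(2, A), Add(1, A))) = Mul(Rational(-1, 2), Mul(2, A, Add(1, A))) = Mul(-1, A, Add(1, A)))
Mul(Mul(Function('K')(Mul(7, Pow(3, -1))), -62), Function('f')(-7)) = Mul(Mul(Mul(-1, Mul(7, Pow(3, -1)), Add(1, Mul(7, Pow(3, -1)))), -62), -7) = Mul(Mul(Mul(-1, Mul(7, Rational(1, 3)), Add(1, Mul(7, Rational(1, 3)))), -62), -7) = Mul(Mul(Mul(-1, Rational(7, 3), Add(1, Rational(7, 3))), -62), -7) = Mul(Mul(Mul(-1, Rational(7, 3), Rational(10, 3)), -62), -7) = Mul(Mul(Rational(-70, 9), -62), -7) = Mul(Rational(4340, 9), -7) = Rational(-30380, 9)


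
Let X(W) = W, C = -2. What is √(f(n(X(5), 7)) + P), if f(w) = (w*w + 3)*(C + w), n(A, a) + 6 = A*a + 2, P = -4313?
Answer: 3*√2627 ≈ 153.76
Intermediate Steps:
n(A, a) = -4 + A*a (n(A, a) = -6 + (A*a + 2) = -6 + (2 + A*a) = -4 + A*a)
f(w) = (-2 + w)*(3 + w²) (f(w) = (w*w + 3)*(-2 + w) = (w² + 3)*(-2 + w) = (3 + w²)*(-2 + w) = (-2 + w)*(3 + w²))
√(f(n(X(5), 7)) + P) = √((-6 + (-4 + 5*7)³ - 2*(-4 + 5*7)² + 3*(-4 + 5*7)) - 4313) = √((-6 + (-4 + 35)³ - 2*(-4 + 35)² + 3*(-4 + 35)) - 4313) = √((-6 + 31³ - 2*31² + 3*31) - 4313) = √((-6 + 29791 - 2*961 + 93) - 4313) = √((-6 + 29791 - 1922 + 93) - 4313) = √(27956 - 4313) = √23643 = 3*√2627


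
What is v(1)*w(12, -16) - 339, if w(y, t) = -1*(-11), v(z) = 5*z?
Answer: -284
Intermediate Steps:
w(y, t) = 11
v(1)*w(12, -16) - 339 = (5*1)*11 - 339 = 5*11 - 339 = 55 - 339 = -284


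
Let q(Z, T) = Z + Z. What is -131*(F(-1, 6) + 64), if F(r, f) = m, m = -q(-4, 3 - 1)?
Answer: -9432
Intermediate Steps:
q(Z, T) = 2*Z
m = 8 (m = -2*(-4) = -1*(-8) = 8)
F(r, f) = 8
-131*(F(-1, 6) + 64) = -131*(8 + 64) = -131*72 = -9432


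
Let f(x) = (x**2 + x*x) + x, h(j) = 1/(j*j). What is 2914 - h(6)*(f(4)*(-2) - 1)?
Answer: 104977/36 ≈ 2916.0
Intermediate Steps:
h(j) = j**(-2) (h(j) = 1/(j**2) = j**(-2))
f(x) = x + 2*x**2 (f(x) = (x**2 + x**2) + x = 2*x**2 + x = x + 2*x**2)
2914 - h(6)*(f(4)*(-2) - 1) = 2914 - ((4*(1 + 2*4))*(-2) - 1)/6**2 = 2914 - ((4*(1 + 8))*(-2) - 1)/36 = 2914 - ((4*9)*(-2) - 1)/36 = 2914 - (36*(-2) - 1)/36 = 2914 - (-72 - 1)/36 = 2914 - (-73)/36 = 2914 - 1*(-73/36) = 2914 + 73/36 = 104977/36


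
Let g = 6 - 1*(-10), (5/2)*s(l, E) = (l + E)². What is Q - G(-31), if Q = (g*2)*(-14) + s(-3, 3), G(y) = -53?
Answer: -395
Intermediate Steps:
s(l, E) = 2*(E + l)²/5 (s(l, E) = 2*(l + E)²/5 = 2*(E + l)²/5)
g = 16 (g = 6 + 10 = 16)
Q = -448 (Q = (16*2)*(-14) + 2*(3 - 3)²/5 = 32*(-14) + (⅖)*0² = -448 + (⅖)*0 = -448 + 0 = -448)
Q - G(-31) = -448 - 1*(-53) = -448 + 53 = -395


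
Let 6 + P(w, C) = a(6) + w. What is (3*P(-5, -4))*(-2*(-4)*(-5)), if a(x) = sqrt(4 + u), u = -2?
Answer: 1320 - 120*sqrt(2) ≈ 1150.3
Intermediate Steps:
a(x) = sqrt(2) (a(x) = sqrt(4 - 2) = sqrt(2))
P(w, C) = -6 + w + sqrt(2) (P(w, C) = -6 + (sqrt(2) + w) = -6 + (w + sqrt(2)) = -6 + w + sqrt(2))
(3*P(-5, -4))*(-2*(-4)*(-5)) = (3*(-6 - 5 + sqrt(2)))*(-2*(-4)*(-5)) = (3*(-11 + sqrt(2)))*(8*(-5)) = (-33 + 3*sqrt(2))*(-40) = 1320 - 120*sqrt(2)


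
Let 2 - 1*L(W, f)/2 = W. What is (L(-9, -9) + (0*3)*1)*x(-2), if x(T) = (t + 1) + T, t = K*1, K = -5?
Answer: -132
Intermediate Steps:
L(W, f) = 4 - 2*W
t = -5 (t = -5*1 = -5)
x(T) = -4 + T (x(T) = (-5 + 1) + T = -4 + T)
(L(-9, -9) + (0*3)*1)*x(-2) = ((4 - 2*(-9)) + (0*3)*1)*(-4 - 2) = ((4 + 18) + 0*1)*(-6) = (22 + 0)*(-6) = 22*(-6) = -132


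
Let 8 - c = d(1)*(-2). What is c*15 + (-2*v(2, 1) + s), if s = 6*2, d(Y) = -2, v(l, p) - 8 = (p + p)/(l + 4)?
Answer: 166/3 ≈ 55.333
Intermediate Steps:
v(l, p) = 8 + 2*p/(4 + l) (v(l, p) = 8 + (p + p)/(l + 4) = 8 + (2*p)/(4 + l) = 8 + 2*p/(4 + l))
s = 12
c = 4 (c = 8 - (-2)*(-2) = 8 - 1*4 = 8 - 4 = 4)
c*15 + (-2*v(2, 1) + s) = 4*15 + (-4*(16 + 1 + 4*2)/(4 + 2) + 12) = 60 + (-4*(16 + 1 + 8)/6 + 12) = 60 + (-4*25/6 + 12) = 60 + (-2*25/3 + 12) = 60 + (-50/3 + 12) = 60 - 14/3 = 166/3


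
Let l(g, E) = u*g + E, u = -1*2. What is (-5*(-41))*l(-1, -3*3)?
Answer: -1435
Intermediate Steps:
u = -2
l(g, E) = E - 2*g (l(g, E) = -2*g + E = E - 2*g)
(-5*(-41))*l(-1, -3*3) = (-5*(-41))*(-3*3 - 2*(-1)) = 205*(-9 + 2) = 205*(-7) = -1435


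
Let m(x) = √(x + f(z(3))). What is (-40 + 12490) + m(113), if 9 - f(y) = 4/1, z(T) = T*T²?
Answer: 12450 + √118 ≈ 12461.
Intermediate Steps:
z(T) = T³
f(y) = 5 (f(y) = 9 - 4/1 = 9 - 4 = 5)
m(x) = √(5 + x) (m(x) = √(x + 5) = √(5 + x))
(-40 + 12490) + m(113) = (-40 + 12490) + √(5 + 113) = 12450 + √118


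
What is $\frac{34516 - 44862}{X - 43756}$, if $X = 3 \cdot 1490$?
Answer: $\frac{5173}{19643} \approx 0.26335$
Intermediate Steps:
$X = 4470$
$\frac{34516 - 44862}{X - 43756} = \frac{34516 - 44862}{4470 - 43756} = - \frac{10346}{-39286} = \left(-10346\right) \left(- \frac{1}{39286}\right) = \frac{5173}{19643}$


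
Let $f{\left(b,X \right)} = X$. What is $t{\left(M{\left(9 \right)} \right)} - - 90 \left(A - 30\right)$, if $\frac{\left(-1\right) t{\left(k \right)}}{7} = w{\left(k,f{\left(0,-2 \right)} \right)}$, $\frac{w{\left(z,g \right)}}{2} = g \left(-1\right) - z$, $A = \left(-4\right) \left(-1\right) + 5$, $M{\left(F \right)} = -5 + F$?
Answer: $-1862$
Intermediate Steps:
$A = 9$ ($A = 4 + 5 = 9$)
$w{\left(z,g \right)} = - 2 g - 2 z$ ($w{\left(z,g \right)} = 2 \left(g \left(-1\right) - z\right) = 2 \left(- g - z\right) = - 2 g - 2 z$)
$t{\left(k \right)} = -28 + 14 k$ ($t{\left(k \right)} = - 7 \left(\left(-2\right) \left(-2\right) - 2 k\right) = - 7 \left(4 - 2 k\right) = -28 + 14 k$)
$t{\left(M{\left(9 \right)} \right)} - - 90 \left(A - 30\right) = \left(-28 + 14 \left(-5 + 9\right)\right) - - 90 \left(9 - 30\right) = \left(-28 + 14 \cdot 4\right) - \left(-90\right) \left(-21\right) = \left(-28 + 56\right) - 1890 = 28 - 1890 = -1862$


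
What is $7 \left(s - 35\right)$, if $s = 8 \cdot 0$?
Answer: $-245$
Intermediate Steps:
$s = 0$
$7 \left(s - 35\right) = 7 \left(0 - 35\right) = 7 \left(-35\right) = -245$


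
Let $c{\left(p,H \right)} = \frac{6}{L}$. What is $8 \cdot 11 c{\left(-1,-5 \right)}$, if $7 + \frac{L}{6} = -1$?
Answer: $-11$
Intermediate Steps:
$L = -48$ ($L = -42 + 6 \left(-1\right) = -42 - 6 = -48$)
$c{\left(p,H \right)} = - \frac{1}{8}$ ($c{\left(p,H \right)} = \frac{6}{-48} = 6 \left(- \frac{1}{48}\right) = - \frac{1}{8}$)
$8 \cdot 11 c{\left(-1,-5 \right)} = 8 \cdot 11 \left(- \frac{1}{8}\right) = 88 \left(- \frac{1}{8}\right) = -11$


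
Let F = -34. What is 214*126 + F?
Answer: 26930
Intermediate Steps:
214*126 + F = 214*126 - 34 = 26964 - 34 = 26930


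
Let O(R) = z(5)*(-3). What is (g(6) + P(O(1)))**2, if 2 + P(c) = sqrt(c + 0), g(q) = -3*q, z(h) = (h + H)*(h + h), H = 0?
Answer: 250 - 200*I*sqrt(6) ≈ 250.0 - 489.9*I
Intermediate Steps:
z(h) = 2*h**2 (z(h) = (h + 0)*(h + h) = h*(2*h) = 2*h**2)
O(R) = -150 (O(R) = (2*5**2)*(-3) = (2*25)*(-3) = 50*(-3) = -150)
P(c) = -2 + sqrt(c) (P(c) = -2 + sqrt(c + 0) = -2 + sqrt(c))
(g(6) + P(O(1)))**2 = (-3*6 + (-2 + sqrt(-150)))**2 = (-18 + (-2 + 5*I*sqrt(6)))**2 = (-20 + 5*I*sqrt(6))**2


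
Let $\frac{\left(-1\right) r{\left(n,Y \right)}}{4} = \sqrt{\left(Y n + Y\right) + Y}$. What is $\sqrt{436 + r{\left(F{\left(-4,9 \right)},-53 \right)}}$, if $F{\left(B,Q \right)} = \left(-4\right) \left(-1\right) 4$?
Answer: $2 \sqrt{109 - 3 i \sqrt{106}} \approx 21.085 - 2.9297 i$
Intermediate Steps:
$F{\left(B,Q \right)} = 16$ ($F{\left(B,Q \right)} = 4 \cdot 4 = 16$)
$r{\left(n,Y \right)} = - 4 \sqrt{2 Y + Y n}$ ($r{\left(n,Y \right)} = - 4 \sqrt{\left(Y n + Y\right) + Y} = - 4 \sqrt{\left(Y + Y n\right) + Y} = - 4 \sqrt{2 Y + Y n}$)
$\sqrt{436 + r{\left(F{\left(-4,9 \right)},-53 \right)}} = \sqrt{436 - 4 \sqrt{- 53 \left(2 + 16\right)}} = \sqrt{436 - 4 \sqrt{\left(-53\right) 18}} = \sqrt{436 - 4 \sqrt{-954}} = \sqrt{436 - 4 \cdot 3 i \sqrt{106}} = \sqrt{436 - 12 i \sqrt{106}}$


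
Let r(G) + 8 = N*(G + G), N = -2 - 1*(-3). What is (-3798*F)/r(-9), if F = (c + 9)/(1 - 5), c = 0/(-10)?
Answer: -17091/52 ≈ -328.67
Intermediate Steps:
c = 0 (c = 0*(-1/10) = 0)
N = 1 (N = -2 + 3 = 1)
F = -9/4 (F = (0 + 9)/(1 - 5) = 9/(-4) = 9*(-1/4) = -9/4 ≈ -2.2500)
r(G) = -8 + 2*G (r(G) = -8 + 1*(G + G) = -8 + 1*(2*G) = -8 + 2*G)
(-3798*F)/r(-9) = (-3798*(-9/4))/(-8 + 2*(-9)) = 17091/(2*(-8 - 18)) = (17091/2)/(-26) = (17091/2)*(-1/26) = -17091/52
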